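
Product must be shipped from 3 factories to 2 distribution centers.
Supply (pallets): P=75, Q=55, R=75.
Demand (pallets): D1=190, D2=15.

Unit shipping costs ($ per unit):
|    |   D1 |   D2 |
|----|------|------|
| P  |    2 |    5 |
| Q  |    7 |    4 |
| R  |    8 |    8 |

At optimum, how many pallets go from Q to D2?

15

Optimal shipments:
  P–D1: 75 × $2 = $150
  Q–D1: 40 × $7 = $280
  Q–D2: 15 × $4 = $60
  R–D1: 75 × $8 = $600
Total cost = $1090.
So Q→D2 carries 15 pallets.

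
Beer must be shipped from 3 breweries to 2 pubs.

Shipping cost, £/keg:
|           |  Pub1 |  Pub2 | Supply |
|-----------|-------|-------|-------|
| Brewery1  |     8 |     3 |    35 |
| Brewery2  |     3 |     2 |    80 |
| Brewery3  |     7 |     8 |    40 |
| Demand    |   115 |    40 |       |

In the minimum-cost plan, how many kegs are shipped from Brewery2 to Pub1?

75

Optimal shipments:
  Brewery1–Pub2: 35 × £3 = £105
  Brewery2–Pub1: 75 × £3 = £225
  Brewery2–Pub2: 5 × £2 = £10
  Brewery3–Pub1: 40 × £7 = £280
Total cost = £620.
So Brewery2→Pub1 carries 75 kegs.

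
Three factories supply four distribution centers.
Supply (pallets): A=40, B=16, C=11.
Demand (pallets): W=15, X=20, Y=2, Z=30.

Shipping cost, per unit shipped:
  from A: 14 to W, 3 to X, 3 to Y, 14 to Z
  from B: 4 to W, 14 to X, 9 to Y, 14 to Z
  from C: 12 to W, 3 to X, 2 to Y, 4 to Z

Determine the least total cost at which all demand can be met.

436

A cheapest plan:
  A to X: 20 × 3 = 60
  A to Y: 2 × 3 = 6
  A to Z: 18 × 14 = 252
  B to W: 15 × 4 = 60
  B to Z: 1 × 14 = 14
  C to Z: 11 × 4 = 44
Total = 60 + 6 + 252 + 60 + 14 + 44 = 436.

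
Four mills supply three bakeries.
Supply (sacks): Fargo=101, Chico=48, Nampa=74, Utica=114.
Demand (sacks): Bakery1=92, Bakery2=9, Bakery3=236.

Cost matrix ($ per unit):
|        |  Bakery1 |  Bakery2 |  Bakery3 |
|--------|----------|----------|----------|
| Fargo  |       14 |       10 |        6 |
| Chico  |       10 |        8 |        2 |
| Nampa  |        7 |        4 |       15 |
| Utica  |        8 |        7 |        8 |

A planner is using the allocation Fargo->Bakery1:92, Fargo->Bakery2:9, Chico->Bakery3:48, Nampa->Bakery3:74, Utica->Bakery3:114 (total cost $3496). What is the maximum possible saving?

Current plan cost = 92·14 + 9·10 + 48·2 + 74·15 + 114·8 = $3496.
Optimal plan:
  Fargo to Bakery3: 101 × $6 = $606
  Chico to Bakery3: 48 × $2 = $96
  Nampa to Bakery1: 65 × $7 = $455
  Nampa to Bakery2: 9 × $4 = $36
  Utica to Bakery1: 27 × $8 = $216
  Utica to Bakery3: 87 × $8 = $696
Optimal cost = $2105.
Saving = 3496 − 2105 = $1391.

1391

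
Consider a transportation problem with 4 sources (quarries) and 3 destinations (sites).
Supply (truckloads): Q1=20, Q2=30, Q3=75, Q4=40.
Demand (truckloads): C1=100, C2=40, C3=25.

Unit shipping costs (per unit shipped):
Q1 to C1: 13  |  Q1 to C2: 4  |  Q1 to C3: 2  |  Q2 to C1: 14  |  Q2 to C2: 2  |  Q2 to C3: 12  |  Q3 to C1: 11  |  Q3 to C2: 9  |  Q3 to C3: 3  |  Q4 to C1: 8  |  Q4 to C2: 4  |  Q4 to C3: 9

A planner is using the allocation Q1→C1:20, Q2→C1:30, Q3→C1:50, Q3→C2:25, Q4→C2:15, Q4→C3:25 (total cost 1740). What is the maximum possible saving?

Current plan cost = 20·13 + 30·14 + 50·11 + 25·9 + 15·4 + 25·9 = 1740.
Optimal plan:
  Q1→C2: 10 × 4 = 40
  Q1→C3: 10 × 2 = 20
  Q2→C2: 30 × 2 = 60
  Q3→C1: 60 × 11 = 660
  Q3→C3: 15 × 3 = 45
  Q4→C1: 40 × 8 = 320
Optimal cost = 1145.
Saving = 1740 − 1145 = 595.

595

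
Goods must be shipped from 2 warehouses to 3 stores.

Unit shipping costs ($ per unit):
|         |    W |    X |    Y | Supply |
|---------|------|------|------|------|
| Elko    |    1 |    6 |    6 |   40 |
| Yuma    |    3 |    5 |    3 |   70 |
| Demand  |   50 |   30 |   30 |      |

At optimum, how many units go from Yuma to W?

10

Solving gives:
  Elko to W: 40 × $1 = $40
  Yuma to W: 10 × $3 = $30
  Yuma to X: 30 × $5 = $150
  Yuma to Y: 30 × $3 = $90
Total cost = $310.
So Yuma→W carries 10 units.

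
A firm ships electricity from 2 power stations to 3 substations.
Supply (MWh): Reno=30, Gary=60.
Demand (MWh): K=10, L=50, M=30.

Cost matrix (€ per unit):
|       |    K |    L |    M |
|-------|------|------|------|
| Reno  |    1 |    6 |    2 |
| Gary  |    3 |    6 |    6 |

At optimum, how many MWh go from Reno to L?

0

Solving gives:
  Reno->M: 30 × €2 = €60
  Gary->K: 10 × €3 = €30
  Gary->L: 50 × €6 = €300
Total cost = €390.
The route Reno→L is not used.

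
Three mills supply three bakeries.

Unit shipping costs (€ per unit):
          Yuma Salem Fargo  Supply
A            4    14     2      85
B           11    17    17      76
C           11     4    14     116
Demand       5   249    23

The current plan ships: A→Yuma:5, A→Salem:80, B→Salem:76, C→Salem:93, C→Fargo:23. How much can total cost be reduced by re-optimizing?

Current plan cost = 5·4 + 80·14 + 76·17 + 93·4 + 23·14 = €3126.
Optimal plan:
  A–Yuma: 5 × €4 = €20
  A–Salem: 57 × €14 = €798
  A–Fargo: 23 × €2 = €46
  B–Salem: 76 × €17 = €1292
  C–Salem: 116 × €4 = €464
Optimal cost = €2620.
Saving = 3126 − 2620 = €506.

506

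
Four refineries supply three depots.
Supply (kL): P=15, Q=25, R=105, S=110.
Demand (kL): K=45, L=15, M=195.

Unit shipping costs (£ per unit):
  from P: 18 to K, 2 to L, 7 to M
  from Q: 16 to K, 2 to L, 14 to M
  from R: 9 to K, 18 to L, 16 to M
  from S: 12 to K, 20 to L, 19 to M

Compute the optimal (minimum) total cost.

3730

An optimal shipping plan:
  P→M: 15 × £7 = £105
  Q→L: 15 × £2 = £30
  Q→M: 10 × £14 = £140
  R→K: 45 × £9 = £405
  R→M: 60 × £16 = £960
  S→M: 110 × £19 = £2090
Total = 105 + 30 + 140 + 405 + 960 + 2090 = £3730.
(Supply check: P ships 15; Q ships 25; R ships 105; S ships 110.)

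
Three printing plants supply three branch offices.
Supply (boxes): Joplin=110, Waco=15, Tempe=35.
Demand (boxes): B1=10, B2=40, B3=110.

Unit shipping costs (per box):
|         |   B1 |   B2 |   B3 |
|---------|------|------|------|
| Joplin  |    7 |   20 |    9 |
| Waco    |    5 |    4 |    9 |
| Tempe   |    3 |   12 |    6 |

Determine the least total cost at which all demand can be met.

1380

An optimal shipping plan:
  Joplin–B3: 110 × 9 = 990
  Waco–B2: 15 × 4 = 60
  Tempe–B1: 10 × 3 = 30
  Tempe–B2: 25 × 12 = 300
Total = 990 + 60 + 30 + 300 = 1380.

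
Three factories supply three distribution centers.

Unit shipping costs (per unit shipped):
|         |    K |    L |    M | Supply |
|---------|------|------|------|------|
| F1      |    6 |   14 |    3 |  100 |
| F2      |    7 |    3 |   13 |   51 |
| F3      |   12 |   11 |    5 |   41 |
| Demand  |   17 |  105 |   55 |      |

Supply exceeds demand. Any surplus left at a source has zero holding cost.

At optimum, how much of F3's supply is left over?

0

An optimal plan:
  F1→K: 17 × 6 = 102
  F1→L: 13 × 14 = 182
  F1→M: 55 × 3 = 165
  F2→L: 51 × 3 = 153
  F3→L: 41 × 11 = 451
Total cost = 1053.
F3 ships 41 of its 41, leaving 0.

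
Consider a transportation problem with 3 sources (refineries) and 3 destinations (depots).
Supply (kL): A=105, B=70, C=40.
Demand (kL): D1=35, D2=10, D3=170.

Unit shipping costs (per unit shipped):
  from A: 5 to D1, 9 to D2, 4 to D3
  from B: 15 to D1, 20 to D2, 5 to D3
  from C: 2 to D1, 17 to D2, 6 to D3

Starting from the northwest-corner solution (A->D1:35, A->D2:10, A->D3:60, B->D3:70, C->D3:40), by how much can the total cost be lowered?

Current plan cost = 35·5 + 10·9 + 60·4 + 70·5 + 40·6 = 1095.
Optimal plan:
  A→D2: 10 × 9 = 90
  A→D3: 95 × 4 = 380
  B→D3: 70 × 5 = 350
  C→D1: 35 × 2 = 70
  C→D3: 5 × 6 = 30
Optimal cost = 920.
Saving = 1095 − 920 = 175.

175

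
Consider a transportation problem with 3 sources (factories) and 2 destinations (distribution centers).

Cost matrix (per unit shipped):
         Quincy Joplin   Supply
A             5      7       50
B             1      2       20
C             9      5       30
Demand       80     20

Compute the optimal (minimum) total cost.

460

Optimal allocation:
  A–Quincy: 50 × 5 = 250
  B–Quincy: 20 × 1 = 20
  C–Quincy: 10 × 9 = 90
  C–Joplin: 20 × 5 = 100
Total = 250 + 20 + 90 + 100 = 460.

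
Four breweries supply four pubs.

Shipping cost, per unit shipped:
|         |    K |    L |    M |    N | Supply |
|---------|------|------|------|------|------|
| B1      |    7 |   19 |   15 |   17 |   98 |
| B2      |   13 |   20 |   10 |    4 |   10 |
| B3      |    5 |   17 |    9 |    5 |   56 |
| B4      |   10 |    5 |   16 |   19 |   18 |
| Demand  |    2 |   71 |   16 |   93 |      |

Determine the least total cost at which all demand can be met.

2130

Optimal allocation:
  B1–K: 2 kegs
  B1–L: 53 kegs
  B1–M: 16 kegs
  B1–N: 27 kegs
  B2–N: 10 kegs
  B3–N: 56 kegs
  B4–L: 18 kegs
Total cost = 2130.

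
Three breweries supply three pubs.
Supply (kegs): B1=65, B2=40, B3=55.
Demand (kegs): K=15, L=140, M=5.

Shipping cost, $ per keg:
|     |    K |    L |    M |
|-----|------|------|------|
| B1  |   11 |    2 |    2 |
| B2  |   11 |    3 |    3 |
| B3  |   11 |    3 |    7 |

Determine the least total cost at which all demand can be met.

One minimum-cost allocation:
  B1->L: 60 × $2 = $120
  B1->M: 5 × $2 = $10
  B2->K: 15 × $11 = $165
  B2->L: 25 × $3 = $75
  B3->L: 55 × $3 = $165
Total = 120 + 10 + 165 + 75 + 165 = $535.

535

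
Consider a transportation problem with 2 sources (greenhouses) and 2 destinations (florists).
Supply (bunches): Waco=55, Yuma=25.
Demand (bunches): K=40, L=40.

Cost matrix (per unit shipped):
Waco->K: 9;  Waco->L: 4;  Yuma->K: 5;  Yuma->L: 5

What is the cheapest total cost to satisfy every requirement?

Optimal allocation:
  Waco->K: 15 × 9 = 135
  Waco->L: 40 × 4 = 160
  Yuma->K: 25 × 5 = 125
Total = 135 + 160 + 125 = 420.

420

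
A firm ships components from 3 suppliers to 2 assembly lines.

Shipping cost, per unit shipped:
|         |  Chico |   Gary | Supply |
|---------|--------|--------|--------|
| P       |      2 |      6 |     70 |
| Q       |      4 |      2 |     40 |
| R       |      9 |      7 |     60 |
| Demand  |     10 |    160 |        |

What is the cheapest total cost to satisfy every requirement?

880

One minimum-cost allocation:
  P–Chico: 10 × 2 = 20
  P–Gary: 60 × 6 = 360
  Q–Gary: 40 × 2 = 80
  R–Gary: 60 × 7 = 420
Total = 20 + 360 + 80 + 420 = 880.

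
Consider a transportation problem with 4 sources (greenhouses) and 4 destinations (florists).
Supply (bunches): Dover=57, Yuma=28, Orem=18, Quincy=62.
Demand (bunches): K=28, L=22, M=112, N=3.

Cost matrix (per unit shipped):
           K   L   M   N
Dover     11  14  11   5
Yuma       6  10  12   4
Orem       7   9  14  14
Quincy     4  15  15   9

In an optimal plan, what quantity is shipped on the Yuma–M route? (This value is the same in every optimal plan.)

The minimum-cost plan:
  Dover→M: 57 × 11 = 627
  Yuma→L: 4 × 10 = 40
  Yuma→M: 21 × 12 = 252
  Yuma→N: 3 × 4 = 12
  Orem→L: 18 × 9 = 162
  Quincy→K: 28 × 4 = 112
  Quincy→M: 34 × 15 = 510
Total cost = 1715.
So Yuma→M carries 21 bunches.

21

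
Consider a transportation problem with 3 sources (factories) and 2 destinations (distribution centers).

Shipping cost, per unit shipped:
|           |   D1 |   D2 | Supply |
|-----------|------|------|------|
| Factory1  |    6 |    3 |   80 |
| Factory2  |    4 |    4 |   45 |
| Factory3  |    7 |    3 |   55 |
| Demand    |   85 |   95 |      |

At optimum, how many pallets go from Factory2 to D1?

Optimal shipments:
  Factory1–D1: 40 × 6 = 240
  Factory1–D2: 40 × 3 = 120
  Factory2–D1: 45 × 4 = 180
  Factory3–D2: 55 × 3 = 165
Total cost = 705.
So Factory2→D1 carries 45 pallets.

45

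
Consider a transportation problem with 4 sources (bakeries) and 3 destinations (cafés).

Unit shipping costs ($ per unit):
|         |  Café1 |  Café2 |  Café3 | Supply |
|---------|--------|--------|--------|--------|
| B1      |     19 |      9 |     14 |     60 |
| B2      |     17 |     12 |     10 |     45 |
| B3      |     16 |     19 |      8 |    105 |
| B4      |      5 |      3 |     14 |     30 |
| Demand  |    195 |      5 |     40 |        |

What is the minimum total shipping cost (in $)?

A cheapest plan:
  B1–Café1: 55 × $19 = $1045
  B1–Café2: 5 × $9 = $45
  B2–Café1: 45 × $17 = $765
  B3–Café1: 65 × $16 = $1040
  B3–Café3: 40 × $8 = $320
  B4–Café1: 30 × $5 = $150
Total = 1045 + 45 + 765 + 1040 + 320 + 150 = $3365.

3365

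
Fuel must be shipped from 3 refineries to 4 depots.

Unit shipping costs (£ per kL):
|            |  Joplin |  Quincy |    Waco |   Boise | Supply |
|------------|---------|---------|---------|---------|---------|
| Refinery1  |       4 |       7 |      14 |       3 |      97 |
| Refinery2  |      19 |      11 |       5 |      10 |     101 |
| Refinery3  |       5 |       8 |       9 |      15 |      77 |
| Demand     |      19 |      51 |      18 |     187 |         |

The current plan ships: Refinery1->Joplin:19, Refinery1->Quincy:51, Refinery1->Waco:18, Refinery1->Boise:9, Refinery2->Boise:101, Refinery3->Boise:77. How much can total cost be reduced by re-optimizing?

1065

Current plan cost = 19·4 + 51·7 + 18·14 + 9·3 + 101·10 + 77·15 = £2877.
Optimal plan:
  Refinery1 to Boise: 97 kL
  Refinery2 to Waco: 11 kL
  Refinery2 to Boise: 90 kL
  Refinery3 to Joplin: 19 kL
  Refinery3 to Quincy: 51 kL
  Refinery3 to Waco: 7 kL
Optimal cost = £1812.
Saving = 2877 − 1812 = £1065.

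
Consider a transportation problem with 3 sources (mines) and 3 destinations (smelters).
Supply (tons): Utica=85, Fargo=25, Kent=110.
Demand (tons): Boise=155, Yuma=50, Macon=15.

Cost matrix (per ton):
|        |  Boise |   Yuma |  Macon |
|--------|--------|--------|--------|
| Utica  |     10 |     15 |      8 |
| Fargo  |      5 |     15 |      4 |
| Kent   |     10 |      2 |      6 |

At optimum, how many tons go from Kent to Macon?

Optimal shipments:
  Utica to Boise: 85 tons
  Fargo to Boise: 25 tons
  Kent to Boise: 45 tons
  Kent to Yuma: 50 tons
  Kent to Macon: 15 tons
Total cost = 1615.
So Kent→Macon carries 15 tons.

15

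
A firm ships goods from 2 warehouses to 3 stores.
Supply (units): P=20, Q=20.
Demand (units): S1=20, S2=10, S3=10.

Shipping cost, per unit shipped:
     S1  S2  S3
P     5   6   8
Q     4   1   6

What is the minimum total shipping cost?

A cheapest plan:
  P->S1: 20 units
  Q->S2: 10 units
  Q->S3: 10 units
Total cost = 170.

170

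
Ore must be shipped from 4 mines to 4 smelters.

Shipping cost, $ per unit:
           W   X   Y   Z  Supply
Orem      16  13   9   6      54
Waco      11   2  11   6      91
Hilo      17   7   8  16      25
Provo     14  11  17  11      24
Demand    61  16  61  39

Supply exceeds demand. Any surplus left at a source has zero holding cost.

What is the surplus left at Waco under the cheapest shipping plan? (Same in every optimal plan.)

0

An optimal plan:
  Orem to Y: 36 × $9 = $324
  Orem to Z: 18 × $6 = $108
  Waco to W: 54 × $11 = $594
  Waco to X: 16 × $2 = $32
  Waco to Z: 21 × $6 = $126
  Hilo to Y: 25 × $8 = $200
  Provo to W: 7 × $14 = $98
Total cost = $1482.
Waco ships 91 of its 91, leaving 0.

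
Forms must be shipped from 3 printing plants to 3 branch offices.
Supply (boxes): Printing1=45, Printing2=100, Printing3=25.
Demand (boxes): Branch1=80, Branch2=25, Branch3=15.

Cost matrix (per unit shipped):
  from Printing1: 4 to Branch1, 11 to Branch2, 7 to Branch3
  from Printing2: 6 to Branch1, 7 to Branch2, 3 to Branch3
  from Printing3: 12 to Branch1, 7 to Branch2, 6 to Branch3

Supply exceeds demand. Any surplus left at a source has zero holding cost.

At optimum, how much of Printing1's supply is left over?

0

An optimal plan:
  Printing1 to Branch1: 45 boxes
  Printing2 to Branch1: 35 boxes
  Printing2 to Branch2: 25 boxes
  Printing2 to Branch3: 15 boxes
Total cost = 610.
Printing1 ships 45 of its 45, leaving 0.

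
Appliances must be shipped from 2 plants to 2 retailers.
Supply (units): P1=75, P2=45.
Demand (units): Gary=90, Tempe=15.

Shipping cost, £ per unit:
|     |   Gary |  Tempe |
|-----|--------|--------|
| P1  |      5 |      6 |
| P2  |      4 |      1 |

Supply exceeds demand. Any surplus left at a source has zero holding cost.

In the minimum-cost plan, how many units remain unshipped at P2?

0

Minimum-cost shipments:
  P1 to Gary: 60 × £5 = £300
  P2 to Gary: 30 × £4 = £120
  P2 to Tempe: 15 × £1 = £15
Total cost = £435.
P2 ships 45 of its 45, leaving 0.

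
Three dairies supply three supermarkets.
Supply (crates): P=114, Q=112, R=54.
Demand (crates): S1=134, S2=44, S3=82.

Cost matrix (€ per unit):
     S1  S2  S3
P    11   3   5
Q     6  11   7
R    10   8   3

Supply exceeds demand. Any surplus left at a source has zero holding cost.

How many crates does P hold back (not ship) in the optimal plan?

20

An optimal plan:
  P to S1: 22 × €11 = €242
  P to S2: 44 × €3 = €132
  P to S3: 28 × €5 = €140
  Q to S1: 112 × €6 = €672
  R to S3: 54 × €3 = €162
Total cost = €1348.
P ships 94 of its 114, leaving 20.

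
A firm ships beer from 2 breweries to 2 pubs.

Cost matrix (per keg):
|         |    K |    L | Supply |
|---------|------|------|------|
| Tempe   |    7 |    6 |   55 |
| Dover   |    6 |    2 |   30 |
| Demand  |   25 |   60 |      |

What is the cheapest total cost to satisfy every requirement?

Optimal allocation:
  Tempe to K: 25 kegs
  Tempe to L: 30 kegs
  Dover to L: 30 kegs
Total cost = 415.

415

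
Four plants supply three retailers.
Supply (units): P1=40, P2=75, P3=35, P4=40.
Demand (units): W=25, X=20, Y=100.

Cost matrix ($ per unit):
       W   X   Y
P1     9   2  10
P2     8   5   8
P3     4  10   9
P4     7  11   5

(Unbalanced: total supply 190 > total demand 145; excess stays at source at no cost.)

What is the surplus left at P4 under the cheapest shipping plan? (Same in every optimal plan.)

Minimum-cost shipments:
  P1->X: 20 × $2 = $40
  P2->Y: 60 × $8 = $480
  P3->W: 25 × $4 = $100
  P4->Y: 40 × $5 = $200
Total cost = $820.
P4 ships 40 of its 40, leaving 0.

0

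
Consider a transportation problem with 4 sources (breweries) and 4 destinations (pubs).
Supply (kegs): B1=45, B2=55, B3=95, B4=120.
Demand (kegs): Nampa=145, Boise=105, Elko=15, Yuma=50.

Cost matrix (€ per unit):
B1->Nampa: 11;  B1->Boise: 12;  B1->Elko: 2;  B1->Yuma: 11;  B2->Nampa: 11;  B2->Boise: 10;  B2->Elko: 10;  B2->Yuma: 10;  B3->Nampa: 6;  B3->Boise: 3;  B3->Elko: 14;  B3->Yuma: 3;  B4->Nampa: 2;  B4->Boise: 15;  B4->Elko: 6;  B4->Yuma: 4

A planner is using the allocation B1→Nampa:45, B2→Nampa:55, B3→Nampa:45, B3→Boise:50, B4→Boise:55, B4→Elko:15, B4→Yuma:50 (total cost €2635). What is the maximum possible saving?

1200

Current plan cost = 45·11 + 55·11 + 45·6 + 50·3 + 55·15 + 15·6 + 50·4 = €2635.
Optimal plan:
  B1→Nampa: 25 × €11 = €275
  B1→Elko: 15 × €2 = €30
  B1→Yuma: 5 × €11 = €55
  B2→Boise: 10 × €10 = €100
  B2→Yuma: 45 × €10 = €450
  B3→Boise: 95 × €3 = €285
  B4→Nampa: 120 × €2 = €240
Optimal cost = €1435.
Saving = 2635 − 1435 = €1200.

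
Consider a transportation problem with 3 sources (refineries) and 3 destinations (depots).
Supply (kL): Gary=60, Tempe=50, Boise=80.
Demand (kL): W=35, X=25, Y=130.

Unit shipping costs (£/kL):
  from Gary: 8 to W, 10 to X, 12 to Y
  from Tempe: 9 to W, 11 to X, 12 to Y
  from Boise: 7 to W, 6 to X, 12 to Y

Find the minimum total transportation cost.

An optimal shipping plan:
  Gary→Y: 60 kL
  Tempe→Y: 50 kL
  Boise→W: 35 kL
  Boise→X: 25 kL
  Boise→Y: 20 kL
Total cost = £1955.

1955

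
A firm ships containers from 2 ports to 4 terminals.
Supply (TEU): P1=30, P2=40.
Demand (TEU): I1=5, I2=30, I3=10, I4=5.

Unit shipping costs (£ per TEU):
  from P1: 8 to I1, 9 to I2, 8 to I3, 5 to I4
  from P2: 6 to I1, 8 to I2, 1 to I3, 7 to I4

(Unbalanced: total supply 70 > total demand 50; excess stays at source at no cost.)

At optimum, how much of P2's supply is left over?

0

Minimum-cost shipments:
  P1->I2: 5 TEU
  P1->I4: 5 TEU
  P2->I1: 5 TEU
  P2->I2: 25 TEU
  P2->I3: 10 TEU
Total cost = £310.
P2 ships 40 of its 40, leaving 0.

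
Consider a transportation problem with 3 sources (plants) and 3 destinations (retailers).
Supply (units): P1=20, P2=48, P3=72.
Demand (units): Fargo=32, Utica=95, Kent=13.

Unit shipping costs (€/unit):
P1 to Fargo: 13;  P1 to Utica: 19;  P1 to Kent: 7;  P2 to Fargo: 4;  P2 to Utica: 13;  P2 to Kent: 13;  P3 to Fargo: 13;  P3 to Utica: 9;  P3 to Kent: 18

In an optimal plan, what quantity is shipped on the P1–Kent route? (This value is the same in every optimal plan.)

13

The minimum-cost plan:
  P1–Utica: 7 × €19 = €133
  P1–Kent: 13 × €7 = €91
  P2–Fargo: 32 × €4 = €128
  P2–Utica: 16 × €13 = €208
  P3–Utica: 72 × €9 = €648
Total cost = €1208.
So P1→Kent carries 13 units.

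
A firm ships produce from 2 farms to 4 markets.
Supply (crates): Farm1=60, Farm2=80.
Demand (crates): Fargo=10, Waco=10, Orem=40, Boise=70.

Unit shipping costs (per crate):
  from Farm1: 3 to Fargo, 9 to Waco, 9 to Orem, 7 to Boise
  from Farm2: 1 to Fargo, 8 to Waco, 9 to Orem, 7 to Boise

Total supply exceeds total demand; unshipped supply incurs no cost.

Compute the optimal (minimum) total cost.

One minimum-cost allocation:
  Farm1 to Orem: 40 × 9 = 360
  Farm1 to Boise: 10 × 7 = 70
  Farm2 to Fargo: 10 × 1 = 10
  Farm2 to Waco: 10 × 8 = 80
  Farm2 to Boise: 60 × 7 = 420
Total = 360 + 70 + 10 + 80 + 420 = 940.

940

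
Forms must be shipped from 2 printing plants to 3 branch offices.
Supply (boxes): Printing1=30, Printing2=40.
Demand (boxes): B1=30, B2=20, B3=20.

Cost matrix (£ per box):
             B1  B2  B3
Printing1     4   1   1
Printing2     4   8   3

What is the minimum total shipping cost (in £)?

180

One minimum-cost allocation:
  Printing1->B2: 20 × £1 = £20
  Printing1->B3: 10 × £1 = £10
  Printing2->B1: 30 × £4 = £120
  Printing2->B3: 10 × £3 = £30
Total = 20 + 10 + 120 + 30 = £180.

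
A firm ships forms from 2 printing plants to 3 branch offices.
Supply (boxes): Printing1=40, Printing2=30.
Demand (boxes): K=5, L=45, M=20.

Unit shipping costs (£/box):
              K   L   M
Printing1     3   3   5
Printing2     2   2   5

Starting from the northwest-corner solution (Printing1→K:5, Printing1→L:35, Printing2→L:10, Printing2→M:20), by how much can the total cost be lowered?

20

Current plan cost = 5·3 + 35·3 + 10·2 + 20·5 = £240.
Optimal plan:
  Printing1–K: 5 boxes
  Printing1–L: 15 boxes
  Printing1–M: 20 boxes
  Printing2–L: 30 boxes
Optimal cost = £220.
Saving = 240 − 220 = £20.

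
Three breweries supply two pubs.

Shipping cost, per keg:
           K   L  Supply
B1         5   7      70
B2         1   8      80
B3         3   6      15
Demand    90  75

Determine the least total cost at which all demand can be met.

630

One minimum-cost allocation:
  B1->L: 70 kegs
  B2->K: 80 kegs
  B3->K: 10 kegs
  B3->L: 5 kegs
Total cost = 630.
(Supply check: B1 ships 70; B2 ships 80; B3 ships 15.)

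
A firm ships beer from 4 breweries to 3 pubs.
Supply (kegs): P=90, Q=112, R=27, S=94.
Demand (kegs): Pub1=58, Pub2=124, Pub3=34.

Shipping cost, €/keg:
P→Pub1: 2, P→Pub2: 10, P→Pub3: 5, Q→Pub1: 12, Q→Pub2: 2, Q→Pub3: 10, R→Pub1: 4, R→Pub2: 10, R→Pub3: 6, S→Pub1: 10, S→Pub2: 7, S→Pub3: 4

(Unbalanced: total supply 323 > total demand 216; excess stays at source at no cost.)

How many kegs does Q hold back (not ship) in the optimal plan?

0

An optimal plan:
  P to Pub1: 58 kegs
  Q to Pub2: 112 kegs
  S to Pub2: 12 kegs
  S to Pub3: 34 kegs
Total cost = €560.
Q ships 112 of its 112, leaving 0.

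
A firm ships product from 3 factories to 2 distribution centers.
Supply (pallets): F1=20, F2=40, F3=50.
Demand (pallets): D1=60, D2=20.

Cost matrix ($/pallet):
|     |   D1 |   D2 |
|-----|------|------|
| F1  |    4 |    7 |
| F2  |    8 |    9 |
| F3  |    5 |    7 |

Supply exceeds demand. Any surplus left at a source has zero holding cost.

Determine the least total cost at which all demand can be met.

An optimal shipping plan:
  F1 to D1: 20 × $4 = $80
  F2 to D2: 10 × $9 = $90
  F3 to D1: 40 × $5 = $200
  F3 to D2: 10 × $7 = $70
Total = 80 + 90 + 200 + 70 = $440.

440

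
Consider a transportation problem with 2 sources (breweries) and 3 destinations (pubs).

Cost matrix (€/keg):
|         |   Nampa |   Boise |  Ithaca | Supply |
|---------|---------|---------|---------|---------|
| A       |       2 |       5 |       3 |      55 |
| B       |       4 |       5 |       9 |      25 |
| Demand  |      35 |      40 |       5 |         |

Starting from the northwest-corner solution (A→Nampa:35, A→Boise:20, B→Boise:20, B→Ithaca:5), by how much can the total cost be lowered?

Current plan cost = 35·2 + 20·5 + 20·5 + 5·9 = €315.
Optimal plan:
  A->Nampa: 35 × €2 = €70
  A->Boise: 15 × €5 = €75
  A->Ithaca: 5 × €3 = €15
  B->Boise: 25 × €5 = €125
Optimal cost = €285.
Saving = 315 − 285 = €30.

30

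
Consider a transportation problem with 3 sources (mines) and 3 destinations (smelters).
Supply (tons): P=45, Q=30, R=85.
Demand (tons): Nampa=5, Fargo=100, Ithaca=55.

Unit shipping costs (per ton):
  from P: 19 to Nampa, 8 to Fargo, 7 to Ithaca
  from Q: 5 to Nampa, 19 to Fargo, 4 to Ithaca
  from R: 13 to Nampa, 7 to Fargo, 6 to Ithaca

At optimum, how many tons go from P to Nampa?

0

Optimal shipments:
  P->Fargo: 15 × 8 = 120
  P->Ithaca: 30 × 7 = 210
  Q->Nampa: 5 × 5 = 25
  Q->Ithaca: 25 × 4 = 100
  R->Fargo: 85 × 7 = 595
Total cost = 1050.
The route P→Nampa is not used.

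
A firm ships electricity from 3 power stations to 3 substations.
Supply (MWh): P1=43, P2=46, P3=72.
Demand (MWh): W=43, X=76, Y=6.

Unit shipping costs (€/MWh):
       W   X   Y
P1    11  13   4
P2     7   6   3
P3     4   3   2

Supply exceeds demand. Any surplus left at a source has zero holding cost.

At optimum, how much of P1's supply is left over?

36

An optimal plan:
  P1 to W: 1 × €11 = €11
  P1 to Y: 6 × €4 = €24
  P2 to X: 46 × €6 = €276
  P3 to W: 42 × €4 = €168
  P3 to X: 30 × €3 = €90
Total cost = €569.
P1 ships 7 of its 43, leaving 36.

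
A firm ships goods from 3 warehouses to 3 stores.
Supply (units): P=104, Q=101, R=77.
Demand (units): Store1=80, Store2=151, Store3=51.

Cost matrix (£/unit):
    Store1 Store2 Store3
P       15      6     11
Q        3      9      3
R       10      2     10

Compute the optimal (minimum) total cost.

Optimal allocation:
  P to Store2: 74 × £6 = £444
  P to Store3: 30 × £11 = £330
  Q to Store1: 80 × £3 = £240
  Q to Store3: 21 × £3 = £63
  R to Store2: 77 × £2 = £154
Total = 444 + 330 + 240 + 63 + 154 = £1231.
(Supply check: P ships 104; Q ships 101; R ships 77.)

1231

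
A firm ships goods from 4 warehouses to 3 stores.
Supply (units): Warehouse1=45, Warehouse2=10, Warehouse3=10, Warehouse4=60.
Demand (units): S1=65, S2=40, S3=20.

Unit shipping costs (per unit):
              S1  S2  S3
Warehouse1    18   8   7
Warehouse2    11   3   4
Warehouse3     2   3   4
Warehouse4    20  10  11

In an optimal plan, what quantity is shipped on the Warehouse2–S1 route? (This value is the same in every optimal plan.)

10

Solving gives:
  Warehouse1->S2: 25 × 8 = 200
  Warehouse1->S3: 20 × 7 = 140
  Warehouse2->S1: 10 × 11 = 110
  Warehouse3->S1: 10 × 2 = 20
  Warehouse4->S1: 45 × 20 = 900
  Warehouse4->S2: 15 × 10 = 150
Total cost = 1520.
So Warehouse2→S1 carries 10 units.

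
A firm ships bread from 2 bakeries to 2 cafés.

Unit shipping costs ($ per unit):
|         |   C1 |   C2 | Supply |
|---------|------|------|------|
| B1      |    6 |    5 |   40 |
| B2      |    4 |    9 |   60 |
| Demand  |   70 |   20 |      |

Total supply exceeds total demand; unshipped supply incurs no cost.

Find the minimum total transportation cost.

400

One minimum-cost allocation:
  B1–C1: 10 × $6 = $60
  B1–C2: 20 × $5 = $100
  B2–C1: 60 × $4 = $240
Total = 60 + 100 + 240 = $400.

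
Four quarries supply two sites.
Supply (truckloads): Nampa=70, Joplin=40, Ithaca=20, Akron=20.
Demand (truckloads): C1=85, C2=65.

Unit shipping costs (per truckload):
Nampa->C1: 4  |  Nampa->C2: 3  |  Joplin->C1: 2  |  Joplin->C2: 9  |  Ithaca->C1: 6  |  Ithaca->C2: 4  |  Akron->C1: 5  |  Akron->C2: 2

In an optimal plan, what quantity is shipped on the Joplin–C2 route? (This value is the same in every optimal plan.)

Solving gives:
  Nampa to C1: 45 × 4 = 180
  Nampa to C2: 25 × 3 = 75
  Joplin to C1: 40 × 2 = 80
  Ithaca to C2: 20 × 4 = 80
  Akron to C2: 20 × 2 = 40
Total cost = 455.
The route Joplin→C2 is not used.

0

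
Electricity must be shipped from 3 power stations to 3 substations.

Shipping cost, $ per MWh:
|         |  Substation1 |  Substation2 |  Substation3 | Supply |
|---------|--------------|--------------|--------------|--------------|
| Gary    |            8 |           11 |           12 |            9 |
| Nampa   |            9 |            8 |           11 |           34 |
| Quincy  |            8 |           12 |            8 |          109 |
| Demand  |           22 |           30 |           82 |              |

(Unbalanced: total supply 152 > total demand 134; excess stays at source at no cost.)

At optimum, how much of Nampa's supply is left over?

4

Minimum-cost shipments:
  Nampa to Substation2: 30 MWh
  Quincy to Substation1: 22 MWh
  Quincy to Substation3: 82 MWh
Total cost = $1072.
Nampa ships 30 of its 34, leaving 4.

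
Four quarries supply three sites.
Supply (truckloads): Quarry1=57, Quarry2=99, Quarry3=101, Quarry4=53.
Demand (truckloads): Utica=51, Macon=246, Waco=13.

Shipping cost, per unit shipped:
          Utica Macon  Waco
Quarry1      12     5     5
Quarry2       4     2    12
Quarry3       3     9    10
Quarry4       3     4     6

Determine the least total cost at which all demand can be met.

An optimal shipping plan:
  Quarry1 to Macon: 44 × 5 = 220
  Quarry1 to Waco: 13 × 5 = 65
  Quarry2 to Macon: 99 × 2 = 198
  Quarry3 to Utica: 51 × 3 = 153
  Quarry3 to Macon: 50 × 9 = 450
  Quarry4 to Macon: 53 × 4 = 212
Total = 220 + 65 + 198 + 153 + 450 + 212 = 1298.

1298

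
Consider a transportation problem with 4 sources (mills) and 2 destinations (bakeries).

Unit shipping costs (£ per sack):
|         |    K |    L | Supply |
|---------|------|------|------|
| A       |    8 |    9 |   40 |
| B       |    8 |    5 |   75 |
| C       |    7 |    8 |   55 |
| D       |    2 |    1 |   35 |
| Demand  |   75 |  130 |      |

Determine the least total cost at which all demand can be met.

1135

Optimal allocation:
  A→K: 40 sacks
  B→L: 75 sacks
  C→K: 35 sacks
  C→L: 20 sacks
  D→L: 35 sacks
Total cost = £1135.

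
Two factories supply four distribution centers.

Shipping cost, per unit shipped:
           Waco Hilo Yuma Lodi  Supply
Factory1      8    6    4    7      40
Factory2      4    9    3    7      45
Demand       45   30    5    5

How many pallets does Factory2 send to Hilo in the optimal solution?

Solving gives:
  Factory1–Hilo: 30 × 6 = 180
  Factory1–Yuma: 5 × 4 = 20
  Factory1–Lodi: 5 × 7 = 35
  Factory2–Waco: 45 × 4 = 180
Total cost = 415.
The route Factory2→Hilo is not used.

0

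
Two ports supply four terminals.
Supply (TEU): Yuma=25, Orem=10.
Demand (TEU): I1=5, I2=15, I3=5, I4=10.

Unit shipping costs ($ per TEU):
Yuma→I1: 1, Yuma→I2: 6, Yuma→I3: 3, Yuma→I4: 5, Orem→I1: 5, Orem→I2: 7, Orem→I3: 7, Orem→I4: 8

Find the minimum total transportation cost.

170

A cheapest plan:
  Yuma–I1: 5 × $1 = $5
  Yuma–I2: 5 × $6 = $30
  Yuma–I3: 5 × $3 = $15
  Yuma–I4: 10 × $5 = $50
  Orem–I2: 10 × $7 = $70
Total = 5 + 30 + 15 + 50 + 70 = $170.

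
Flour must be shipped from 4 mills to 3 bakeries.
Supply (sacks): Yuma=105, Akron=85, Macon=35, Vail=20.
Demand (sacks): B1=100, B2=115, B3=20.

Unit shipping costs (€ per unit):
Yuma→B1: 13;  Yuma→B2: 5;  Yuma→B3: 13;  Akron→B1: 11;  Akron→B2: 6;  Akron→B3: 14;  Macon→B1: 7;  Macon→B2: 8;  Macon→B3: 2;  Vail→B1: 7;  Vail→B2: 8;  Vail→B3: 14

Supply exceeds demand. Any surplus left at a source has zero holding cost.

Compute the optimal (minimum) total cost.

Optimal allocation:
  Yuma->B2: 105 sacks
  Akron->B1: 65 sacks
  Akron->B2: 10 sacks
  Macon->B1: 15 sacks
  Macon->B3: 20 sacks
  Vail->B1: 20 sacks
Total cost = €1585.

1585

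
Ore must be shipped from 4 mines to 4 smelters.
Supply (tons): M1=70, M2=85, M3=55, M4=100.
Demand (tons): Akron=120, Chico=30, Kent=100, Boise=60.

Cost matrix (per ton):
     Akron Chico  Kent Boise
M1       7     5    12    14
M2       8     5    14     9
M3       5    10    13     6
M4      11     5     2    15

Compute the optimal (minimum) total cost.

A cheapest plan:
  M1→Akron: 70 × 7 = 490
  M2→Chico: 30 × 5 = 150
  M2→Boise: 55 × 9 = 495
  M3→Akron: 50 × 5 = 250
  M3→Boise: 5 × 6 = 30
  M4→Kent: 100 × 2 = 200
Total = 490 + 150 + 495 + 250 + 30 + 200 = 1615.

1615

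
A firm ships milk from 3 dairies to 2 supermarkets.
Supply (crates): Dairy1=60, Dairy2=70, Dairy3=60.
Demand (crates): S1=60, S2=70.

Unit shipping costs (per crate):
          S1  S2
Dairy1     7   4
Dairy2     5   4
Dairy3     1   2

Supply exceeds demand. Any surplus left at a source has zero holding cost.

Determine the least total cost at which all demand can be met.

340

One minimum-cost allocation:
  Dairy1 to S2: 60 × 4 = 240
  Dairy2 to S2: 10 × 4 = 40
  Dairy3 to S1: 60 × 1 = 60
Total = 240 + 40 + 60 = 340.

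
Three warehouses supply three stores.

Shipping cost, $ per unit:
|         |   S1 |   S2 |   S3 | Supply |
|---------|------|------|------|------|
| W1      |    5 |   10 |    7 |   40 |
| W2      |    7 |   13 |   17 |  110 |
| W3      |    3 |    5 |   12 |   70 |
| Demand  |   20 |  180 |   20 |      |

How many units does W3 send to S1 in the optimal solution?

0

Optimal shipments:
  W1 to S2: 20 × $10 = $200
  W1 to S3: 20 × $7 = $140
  W2 to S1: 20 × $7 = $140
  W2 to S2: 90 × $13 = $1170
  W3 to S2: 70 × $5 = $350
Total cost = $2000.
The route W3→S1 is not used.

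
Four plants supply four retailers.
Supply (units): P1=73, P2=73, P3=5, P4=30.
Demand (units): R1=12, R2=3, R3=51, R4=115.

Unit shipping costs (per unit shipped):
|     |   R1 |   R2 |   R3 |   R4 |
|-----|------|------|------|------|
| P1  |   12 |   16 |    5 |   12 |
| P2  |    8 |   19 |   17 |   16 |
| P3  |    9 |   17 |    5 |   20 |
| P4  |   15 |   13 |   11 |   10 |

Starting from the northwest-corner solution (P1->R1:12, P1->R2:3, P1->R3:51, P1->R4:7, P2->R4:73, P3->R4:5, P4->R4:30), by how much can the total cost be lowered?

Current plan cost = 12·12 + 3·16 + 51·5 + 7·12 + 73·16 + 5·20 + 30·10 = 2099.
Optimal plan:
  P1 to R3: 46 × 5 = 230
  P1 to R4: 27 × 12 = 324
  P2 to R1: 12 × 8 = 96
  P2 to R4: 61 × 16 = 976
  P3 to R3: 5 × 5 = 25
  P4 to R2: 3 × 13 = 39
  P4 to R4: 27 × 10 = 270
Optimal cost = 1960.
Saving = 2099 − 1960 = 139.

139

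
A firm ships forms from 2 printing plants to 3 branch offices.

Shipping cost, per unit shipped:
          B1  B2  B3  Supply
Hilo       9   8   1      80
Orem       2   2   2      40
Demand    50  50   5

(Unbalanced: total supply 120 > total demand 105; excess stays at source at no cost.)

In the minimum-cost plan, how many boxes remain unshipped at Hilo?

15

An optimal plan:
  Hilo→B1: 10 × 9 = 90
  Hilo→B2: 50 × 8 = 400
  Hilo→B3: 5 × 1 = 5
  Orem→B1: 40 × 2 = 80
Total cost = 575.
Hilo ships 65 of its 80, leaving 15.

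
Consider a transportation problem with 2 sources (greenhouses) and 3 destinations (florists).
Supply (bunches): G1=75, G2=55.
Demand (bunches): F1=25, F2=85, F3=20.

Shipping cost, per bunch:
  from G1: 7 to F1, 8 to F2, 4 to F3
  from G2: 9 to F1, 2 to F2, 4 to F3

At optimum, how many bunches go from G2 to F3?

0

Solving gives:
  G1→F1: 25 × 7 = 175
  G1→F2: 30 × 8 = 240
  G1→F3: 20 × 4 = 80
  G2→F2: 55 × 2 = 110
Total cost = 605.
The route G2→F3 is not used.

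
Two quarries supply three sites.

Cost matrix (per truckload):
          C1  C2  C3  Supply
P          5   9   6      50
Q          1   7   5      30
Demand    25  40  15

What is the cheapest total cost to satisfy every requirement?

One minimum-cost allocation:
  P–C2: 35 × 9 = 315
  P–C3: 15 × 6 = 90
  Q–C1: 25 × 1 = 25
  Q–C2: 5 × 7 = 35
Total = 315 + 90 + 25 + 35 = 465.
(Supply check: P ships 50; Q ships 30.)

465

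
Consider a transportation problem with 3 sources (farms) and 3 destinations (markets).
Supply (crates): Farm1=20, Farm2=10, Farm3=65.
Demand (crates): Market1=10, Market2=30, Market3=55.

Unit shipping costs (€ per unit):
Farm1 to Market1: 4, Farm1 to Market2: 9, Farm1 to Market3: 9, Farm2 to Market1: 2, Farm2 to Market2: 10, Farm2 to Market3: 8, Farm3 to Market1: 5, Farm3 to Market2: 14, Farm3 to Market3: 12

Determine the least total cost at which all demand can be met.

An optimal shipping plan:
  Farm1 to Market2: 20 crates
  Farm2 to Market3: 10 crates
  Farm3 to Market1: 10 crates
  Farm3 to Market2: 10 crates
  Farm3 to Market3: 45 crates
Total cost = €990.
(Supply check: Farm1 ships 20; Farm2 ships 10; Farm3 ships 65.)

990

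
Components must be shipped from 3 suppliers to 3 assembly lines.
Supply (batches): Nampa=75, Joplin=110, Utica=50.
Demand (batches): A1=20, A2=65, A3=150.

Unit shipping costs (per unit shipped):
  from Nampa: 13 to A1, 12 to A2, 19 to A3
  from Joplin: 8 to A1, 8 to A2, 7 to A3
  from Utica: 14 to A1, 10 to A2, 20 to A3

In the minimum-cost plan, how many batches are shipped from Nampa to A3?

40

The minimum-cost plan:
  Nampa–A1: 20 × 13 = 260
  Nampa–A2: 15 × 12 = 180
  Nampa–A3: 40 × 19 = 760
  Joplin–A3: 110 × 7 = 770
  Utica–A2: 50 × 10 = 500
Total cost = 2470.
So Nampa→A3 carries 40 batches.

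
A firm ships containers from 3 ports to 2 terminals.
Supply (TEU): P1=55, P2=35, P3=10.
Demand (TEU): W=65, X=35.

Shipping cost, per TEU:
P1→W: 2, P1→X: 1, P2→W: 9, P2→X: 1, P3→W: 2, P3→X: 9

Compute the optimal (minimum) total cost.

165

One minimum-cost allocation:
  P1->W: 55 × 2 = 110
  P2->X: 35 × 1 = 35
  P3->W: 10 × 2 = 20
Total = 110 + 35 + 20 = 165.
(Supply check: P1 ships 55; P2 ships 35; P3 ships 10.)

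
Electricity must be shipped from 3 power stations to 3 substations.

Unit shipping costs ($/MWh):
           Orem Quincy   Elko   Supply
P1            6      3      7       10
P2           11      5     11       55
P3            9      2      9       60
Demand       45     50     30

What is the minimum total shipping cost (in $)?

855

One minimum-cost allocation:
  P1 to Orem: 10 MWh
  P2 to Orem: 25 MWh
  P2 to Elko: 30 MWh
  P3 to Orem: 10 MWh
  P3 to Quincy: 50 MWh
Total cost = $855.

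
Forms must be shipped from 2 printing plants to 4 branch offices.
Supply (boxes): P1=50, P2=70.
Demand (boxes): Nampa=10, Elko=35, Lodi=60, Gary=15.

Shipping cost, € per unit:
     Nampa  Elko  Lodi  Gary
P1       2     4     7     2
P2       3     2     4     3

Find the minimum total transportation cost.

410

Optimal allocation:
  P1→Nampa: 10 × €2 = €20
  P1→Elko: 25 × €4 = €100
  P1→Gary: 15 × €2 = €30
  P2→Elko: 10 × €2 = €20
  P2→Lodi: 60 × €4 = €240
Total = 20 + 100 + 30 + 20 + 240 = €410.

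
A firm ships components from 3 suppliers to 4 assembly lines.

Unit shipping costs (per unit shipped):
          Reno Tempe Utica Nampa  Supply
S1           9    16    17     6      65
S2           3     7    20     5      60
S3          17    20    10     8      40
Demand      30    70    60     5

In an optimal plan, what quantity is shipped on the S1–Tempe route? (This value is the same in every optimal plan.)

The minimum-cost plan:
  S1->Reno: 30 batches
  S1->Tempe: 10 batches
  S1->Utica: 20 batches
  S1->Nampa: 5 batches
  S2->Tempe: 60 batches
  S3->Utica: 40 batches
Total cost = 1620.
So S1→Tempe carries 10 batches.

10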